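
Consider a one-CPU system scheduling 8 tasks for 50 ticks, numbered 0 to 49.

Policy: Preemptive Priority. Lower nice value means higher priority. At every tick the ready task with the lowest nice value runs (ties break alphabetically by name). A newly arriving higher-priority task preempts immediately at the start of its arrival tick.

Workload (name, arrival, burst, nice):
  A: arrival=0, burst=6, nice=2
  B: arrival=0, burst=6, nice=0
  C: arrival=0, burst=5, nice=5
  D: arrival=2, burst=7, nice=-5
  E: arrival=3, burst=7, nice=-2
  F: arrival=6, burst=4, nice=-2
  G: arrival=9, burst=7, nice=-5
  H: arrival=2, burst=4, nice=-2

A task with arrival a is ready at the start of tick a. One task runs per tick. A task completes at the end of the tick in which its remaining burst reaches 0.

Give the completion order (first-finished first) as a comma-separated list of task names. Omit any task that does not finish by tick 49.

t=0: ready={A,B,C} → run B
t=1: ready={A,B,C} → run B
t=2: ready={A,B,C,D,H} → run D
t=3: ready={A,B,C,D,E,H} → run D
t=4: ready={A,B,C,D,E,H} → run D
t=5: ready={A,B,C,D,E,H} → run D
t=6: ready={A,B,C,D,E,F,H} → run D
t=7: ready={A,B,C,D,E,F,H} → run D
t=8: ready={A,B,C,D,E,F,H} → run D
t=9: ready={A,B,C,E,F,G,H} → run G
t=10: ready={A,B,C,E,F,G,H} → run G
t=11: ready={A,B,C,E,F,G,H} → run G
t=12: ready={A,B,C,E,F,G,H} → run G
t=13: ready={A,B,C,E,F,G,H} → run G
t=14: ready={A,B,C,E,F,G,H} → run G
t=15: ready={A,B,C,E,F,G,H} → run G
t=16: ready={A,B,C,E,F,H} → run E
t=17: ready={A,B,C,E,F,H} → run E
t=18: ready={A,B,C,E,F,H} → run E
t=19: ready={A,B,C,E,F,H} → run E
t=20: ready={A,B,C,E,F,H} → run E
t=21: ready={A,B,C,E,F,H} → run E
t=22: ready={A,B,C,E,F,H} → run E
t=23: ready={A,B,C,F,H} → run F
t=24: ready={A,B,C,F,H} → run F
t=25: ready={A,B,C,F,H} → run F
t=26: ready={A,B,C,F,H} → run F
t=27: ready={A,B,C,H} → run H
t=28: ready={A,B,C,H} → run H
t=29: ready={A,B,C,H} → run H
t=30: ready={A,B,C,H} → run H
t=31: ready={A,B,C} → run B
t=32: ready={A,B,C} → run B
t=33: ready={A,B,C} → run B
t=34: ready={A,B,C} → run B
t=35: ready={A,C} → run A
t=36: ready={A,C} → run A
t=37: ready={A,C} → run A
t=38: ready={A,C} → run A
t=39: ready={A,C} → run A
t=40: ready={A,C} → run A
t=41: ready={C} → run C
t=42: ready={C} → run C
t=43: ready={C} → run C
t=44: ready={C} → run C
t=45: ready={C} → run C
t=46: (idle)
t=47: (idle)
t=48: (idle)
t=49: (idle)

completion order = D, G, E, F, H, B, A, C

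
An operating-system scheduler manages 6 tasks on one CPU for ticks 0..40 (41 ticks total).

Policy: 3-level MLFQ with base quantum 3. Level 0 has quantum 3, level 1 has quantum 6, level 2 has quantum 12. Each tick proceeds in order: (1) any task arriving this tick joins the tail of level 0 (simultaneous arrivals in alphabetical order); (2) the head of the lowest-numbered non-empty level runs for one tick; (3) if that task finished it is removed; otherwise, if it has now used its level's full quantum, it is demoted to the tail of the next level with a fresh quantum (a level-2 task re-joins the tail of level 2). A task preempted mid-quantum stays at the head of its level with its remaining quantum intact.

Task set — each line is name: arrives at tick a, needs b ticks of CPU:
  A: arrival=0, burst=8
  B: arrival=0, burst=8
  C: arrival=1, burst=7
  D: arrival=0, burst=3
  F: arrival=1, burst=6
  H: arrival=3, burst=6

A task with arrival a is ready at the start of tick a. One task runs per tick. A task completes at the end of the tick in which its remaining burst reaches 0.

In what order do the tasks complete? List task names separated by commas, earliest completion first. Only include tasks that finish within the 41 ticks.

completion order = D, A, B, C, F, H

t=0: L0/L1/L2 = ABD/-/- → run A
t=1: L0/L1/L2 = ABDCF/-/- → run A
t=2: L0/L1/L2 = ABDCF/-/- → run A
t=3: L0/L1/L2 = BDCFH/A/- → run B
t=4: L0/L1/L2 = BDCFH/A/- → run B
t=5: L0/L1/L2 = BDCFH/A/- → run B
t=6: L0/L1/L2 = DCFH/AB/- → run D
t=7: L0/L1/L2 = DCFH/AB/- → run D
t=8: L0/L1/L2 = DCFH/AB/- → run D
t=9: L0/L1/L2 = CFH/AB/- → run C
t=10: L0/L1/L2 = CFH/AB/- → run C
t=11: L0/L1/L2 = CFH/AB/- → run C
t=12: L0/L1/L2 = FH/ABC/- → run F
t=13: L0/L1/L2 = FH/ABC/- → run F
t=14: L0/L1/L2 = FH/ABC/- → run F
t=15: L0/L1/L2 = H/ABCF/- → run H
t=16: L0/L1/L2 = H/ABCF/- → run H
t=17: L0/L1/L2 = H/ABCF/- → run H
t=18: L0/L1/L2 = -/ABCFH/- → run A
t=19: L0/L1/L2 = -/ABCFH/- → run A
t=20: L0/L1/L2 = -/ABCFH/- → run A
t=21: L0/L1/L2 = -/ABCFH/- → run A
t=22: L0/L1/L2 = -/ABCFH/- → run A
t=23: L0/L1/L2 = -/BCFH/- → run B
t=24: L0/L1/L2 = -/BCFH/- → run B
t=25: L0/L1/L2 = -/BCFH/- → run B
t=26: L0/L1/L2 = -/BCFH/- → run B
t=27: L0/L1/L2 = -/BCFH/- → run B
t=28: L0/L1/L2 = -/CFH/- → run C
t=29: L0/L1/L2 = -/CFH/- → run C
t=30: L0/L1/L2 = -/CFH/- → run C
t=31: L0/L1/L2 = -/CFH/- → run C
t=32: L0/L1/L2 = -/FH/- → run F
t=33: L0/L1/L2 = -/FH/- → run F
t=34: L0/L1/L2 = -/FH/- → run F
t=35: L0/L1/L2 = -/H/- → run H
t=36: L0/L1/L2 = -/H/- → run H
t=37: L0/L1/L2 = -/H/- → run H
t=38: (idle)
t=39: (idle)
t=40: (idle)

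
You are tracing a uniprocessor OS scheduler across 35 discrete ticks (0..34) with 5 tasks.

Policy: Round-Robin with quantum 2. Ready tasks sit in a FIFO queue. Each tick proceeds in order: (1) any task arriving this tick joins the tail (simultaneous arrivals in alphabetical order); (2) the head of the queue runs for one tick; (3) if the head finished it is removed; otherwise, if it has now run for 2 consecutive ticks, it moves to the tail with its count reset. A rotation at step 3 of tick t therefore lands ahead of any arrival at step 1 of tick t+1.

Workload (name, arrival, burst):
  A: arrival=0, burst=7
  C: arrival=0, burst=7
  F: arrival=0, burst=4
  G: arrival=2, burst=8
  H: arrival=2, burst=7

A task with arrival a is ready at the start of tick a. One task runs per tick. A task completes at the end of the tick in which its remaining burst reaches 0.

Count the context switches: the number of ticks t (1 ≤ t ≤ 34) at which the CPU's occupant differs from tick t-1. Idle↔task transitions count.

t=0: queue=[A,C,F] q_used=0 → run A
t=1: queue=[A,C,F] q_used=1 → run A
t=2: queue=[C,F,A,G,H] q_used=0 → run C
t=3: queue=[C,F,A,G,H] q_used=1 → run C
t=4: queue=[F,A,G,H,C] q_used=0 → run F
t=5: queue=[F,A,G,H,C] q_used=1 → run F
t=6: queue=[A,G,H,C,F] q_used=0 → run A
t=7: queue=[A,G,H,C,F] q_used=1 → run A
t=8: queue=[G,H,C,F,A] q_used=0 → run G
t=9: queue=[G,H,C,F,A] q_used=1 → run G
t=10: queue=[H,C,F,A,G] q_used=0 → run H
t=11: queue=[H,C,F,A,G] q_used=1 → run H
t=12: queue=[C,F,A,G,H] q_used=0 → run C
t=13: queue=[C,F,A,G,H] q_used=1 → run C
t=14: queue=[F,A,G,H,C] q_used=0 → run F
t=15: queue=[F,A,G,H,C] q_used=1 → run F
t=16: queue=[A,G,H,C] q_used=0 → run A
t=17: queue=[A,G,H,C] q_used=1 → run A
t=18: queue=[G,H,C,A] q_used=0 → run G
t=19: queue=[G,H,C,A] q_used=1 → run G
t=20: queue=[H,C,A,G] q_used=0 → run H
t=21: queue=[H,C,A,G] q_used=1 → run H
t=22: queue=[C,A,G,H] q_used=0 → run C
t=23: queue=[C,A,G,H] q_used=1 → run C
t=24: queue=[A,G,H,C] q_used=0 → run A
t=25: queue=[G,H,C] q_used=0 → run G
t=26: queue=[G,H,C] q_used=1 → run G
t=27: queue=[H,C,G] q_used=0 → run H
t=28: queue=[H,C,G] q_used=1 → run H
t=29: queue=[C,G,H] q_used=0 → run C
t=30: queue=[G,H] q_used=0 → run G
t=31: queue=[G,H] q_used=1 → run G
t=32: queue=[H] q_used=0 → run H
t=33: (idle)
t=34: (idle)

context switches = 18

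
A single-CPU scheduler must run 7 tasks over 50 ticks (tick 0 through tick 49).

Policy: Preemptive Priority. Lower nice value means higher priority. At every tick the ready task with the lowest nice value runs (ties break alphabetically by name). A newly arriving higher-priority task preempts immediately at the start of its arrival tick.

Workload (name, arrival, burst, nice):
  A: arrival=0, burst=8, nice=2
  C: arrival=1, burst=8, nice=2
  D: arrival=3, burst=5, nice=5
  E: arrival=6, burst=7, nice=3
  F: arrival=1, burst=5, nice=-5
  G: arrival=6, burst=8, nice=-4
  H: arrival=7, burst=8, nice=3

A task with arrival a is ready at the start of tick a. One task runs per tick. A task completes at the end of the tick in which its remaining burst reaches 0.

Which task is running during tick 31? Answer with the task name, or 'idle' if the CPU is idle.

running at tick 31 = E

t=0: ready={A} → run A
t=1: ready={A,C,F} → run F
t=2: ready={A,C,F} → run F
t=3: ready={A,C,D,F} → run F
t=4: ready={A,C,D,F} → run F
t=5: ready={A,C,D,F} → run F
t=6: ready={A,C,D,E,G} → run G
t=7: ready={A,C,D,E,G,H} → run G
t=8: ready={A,C,D,E,G,H} → run G
t=9: ready={A,C,D,E,G,H} → run G
t=10: ready={A,C,D,E,G,H} → run G
t=11: ready={A,C,D,E,G,H} → run G
t=12: ready={A,C,D,E,G,H} → run G
t=13: ready={A,C,D,E,G,H} → run G
t=14: ready={A,C,D,E,H} → run A
t=15: ready={A,C,D,E,H} → run A
t=16: ready={A,C,D,E,H} → run A
t=17: ready={A,C,D,E,H} → run A
t=18: ready={A,C,D,E,H} → run A
t=19: ready={A,C,D,E,H} → run A
t=20: ready={A,C,D,E,H} → run A
t=21: ready={C,D,E,H} → run C
t=22: ready={C,D,E,H} → run C
t=23: ready={C,D,E,H} → run C
t=24: ready={C,D,E,H} → run C
t=25: ready={C,D,E,H} → run C
t=26: ready={C,D,E,H} → run C
t=27: ready={C,D,E,H} → run C
t=28: ready={C,D,E,H} → run C
t=29: ready={D,E,H} → run E
t=30: ready={D,E,H} → run E
t=31: ready={D,E,H} → run E
t=32: ready={D,E,H} → run E
t=33: ready={D,E,H} → run E
t=34: ready={D,E,H} → run E
t=35: ready={D,E,H} → run E
t=36: ready={D,H} → run H
t=37: ready={D,H} → run H
t=38: ready={D,H} → run H
t=39: ready={D,H} → run H
t=40: ready={D,H} → run H
t=41: ready={D,H} → run H
t=42: ready={D,H} → run H
t=43: ready={D,H} → run H
t=44: ready={D} → run D
t=45: ready={D} → run D
t=46: ready={D} → run D
t=47: ready={D} → run D
t=48: ready={D} → run D
t=49: (idle)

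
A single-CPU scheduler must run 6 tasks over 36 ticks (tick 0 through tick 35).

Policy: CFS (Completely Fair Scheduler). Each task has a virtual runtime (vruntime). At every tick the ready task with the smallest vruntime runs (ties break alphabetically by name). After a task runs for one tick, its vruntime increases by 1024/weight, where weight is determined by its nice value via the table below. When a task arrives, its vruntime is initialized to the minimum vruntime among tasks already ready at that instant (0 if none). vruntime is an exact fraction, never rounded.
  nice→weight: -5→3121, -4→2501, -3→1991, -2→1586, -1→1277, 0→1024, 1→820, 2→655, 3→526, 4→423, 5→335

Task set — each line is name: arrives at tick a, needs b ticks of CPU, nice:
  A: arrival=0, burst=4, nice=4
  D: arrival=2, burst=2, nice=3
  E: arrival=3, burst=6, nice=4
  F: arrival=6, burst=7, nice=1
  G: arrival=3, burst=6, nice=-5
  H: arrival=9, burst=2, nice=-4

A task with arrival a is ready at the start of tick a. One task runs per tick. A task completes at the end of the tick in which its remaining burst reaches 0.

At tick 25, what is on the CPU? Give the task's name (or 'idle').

t=0: vr[A=0] → run A
t=1: vr[A=1024/423] → run A
t=2: vr[A=2048/423 D=2048/423] → run A
t=3: vr[A=1024/141 D=2048/423 E=2048/423 G=2048/423] → run D
t=4: vr[A=1024/141 D=755200/111249 E=2048/423 G=2048/423] → run E
t=5: vr[A=1024/141 D=755200/111249 E=1024/141 G=2048/423] → run G
t=6: vr[A=1024/141 D=755200/111249 E=1024/141 F=6824960/1320183 G=6824960/1320183] → run F
t=7: vr[A=1024/141 D=755200/111249 E=1024/141 F=1737083648/270637515 G=6824960/1320183] → run G
t=8: vr[A=1024/141 D=755200/111249 E=1024/141 F=1737083648/270637515 G=7258112/1320183] → run G
t=9: vr[A=1024/141 D=755200/111249 E=1024/141 F=1737083648/270637515 G=7691264/1320183 H=7691264/1320183] → run G
t=10: vr[A=1024/141 D=755200/111249 E=1024/141 F=1737083648/270637515 G=8124416/1320183 H=7691264/1320183] → run H
t=11: vr[A=1024/141 D=755200/111249 E=1024/141 F=1737083648/270637515 G=8124416/1320183 H=20587718656/3301777683] → run G
t=12: vr[A=1024/141 D=755200/111249 E=1024/141 F=1737083648/270637515 G=8557568/1320183 H=20587718656/3301777683] → run H
t=13: vr[A=1024/141 D=755200/111249 E=1024/141 F=1737083648/270637515 G=8557568/1320183] → run F
t=14: vr[A=1024/141 D=755200/111249 E=1024/141 F=2075050496/270637515 G=8557568/1320183] → run G
t=15: vr[A=1024/141 D=755200/111249 E=1024/141 F=2075050496/270637515] → run D
t=16: vr[A=1024/141 E=1024/141 F=2075050496/270637515] → run A
t=17: vr[E=1024/141 F=2075050496/270637515] → run E
t=18: vr[E=4096/423 F=2075050496/270637515] → run F
t=19: vr[E=4096/423 F=2413017344/270637515] → run F
t=20: vr[E=4096/423 F=2750984192/270637515] → run E
t=21: vr[E=5120/423 F=2750984192/270637515] → run F
t=22: vr[E=5120/423 F=617790208/54127503] → run F
t=23: vr[E=5120/423 F=3426917888/270637515] → run E
t=24: vr[E=2048/141 F=3426917888/270637515] → run F
t=25: vr[E=2048/141] → run E
t=26: vr[E=7168/423] → run E
t=27: (idle)
t=28: (idle)
t=29: (idle)
t=30: (idle)
t=31: (idle)
t=32: (idle)
t=33: (idle)
t=34: (idle)
t=35: (idle)

running at tick 25 = E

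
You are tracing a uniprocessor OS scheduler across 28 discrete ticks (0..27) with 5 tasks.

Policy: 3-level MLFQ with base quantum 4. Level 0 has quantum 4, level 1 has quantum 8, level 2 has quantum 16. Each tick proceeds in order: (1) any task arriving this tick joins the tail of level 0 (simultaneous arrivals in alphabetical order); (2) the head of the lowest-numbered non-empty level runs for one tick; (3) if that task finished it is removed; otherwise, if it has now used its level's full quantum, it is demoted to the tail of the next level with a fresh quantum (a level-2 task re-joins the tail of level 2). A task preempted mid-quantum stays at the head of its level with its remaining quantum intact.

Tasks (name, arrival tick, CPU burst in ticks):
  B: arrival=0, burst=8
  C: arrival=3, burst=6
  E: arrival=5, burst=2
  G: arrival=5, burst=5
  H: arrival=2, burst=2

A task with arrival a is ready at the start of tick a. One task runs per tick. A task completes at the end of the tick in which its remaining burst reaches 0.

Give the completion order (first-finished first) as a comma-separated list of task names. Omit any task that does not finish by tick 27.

t=0: L0/L1/L2 = B/-/- → run B
t=1: L0/L1/L2 = B/-/- → run B
t=2: L0/L1/L2 = BH/-/- → run B
t=3: L0/L1/L2 = BHC/-/- → run B
t=4: L0/L1/L2 = HC/B/- → run H
t=5: L0/L1/L2 = HCEG/B/- → run H
t=6: L0/L1/L2 = CEG/B/- → run C
t=7: L0/L1/L2 = CEG/B/- → run C
t=8: L0/L1/L2 = CEG/B/- → run C
t=9: L0/L1/L2 = CEG/B/- → run C
t=10: L0/L1/L2 = EG/BC/- → run E
t=11: L0/L1/L2 = EG/BC/- → run E
t=12: L0/L1/L2 = G/BC/- → run G
t=13: L0/L1/L2 = G/BC/- → run G
t=14: L0/L1/L2 = G/BC/- → run G
t=15: L0/L1/L2 = G/BC/- → run G
t=16: L0/L1/L2 = -/BCG/- → run B
t=17: L0/L1/L2 = -/BCG/- → run B
t=18: L0/L1/L2 = -/BCG/- → run B
t=19: L0/L1/L2 = -/BCG/- → run B
t=20: L0/L1/L2 = -/CG/- → run C
t=21: L0/L1/L2 = -/CG/- → run C
t=22: L0/L1/L2 = -/G/- → run G
t=23: (idle)
t=24: (idle)
t=25: (idle)
t=26: (idle)
t=27: (idle)

completion order = H, E, B, C, G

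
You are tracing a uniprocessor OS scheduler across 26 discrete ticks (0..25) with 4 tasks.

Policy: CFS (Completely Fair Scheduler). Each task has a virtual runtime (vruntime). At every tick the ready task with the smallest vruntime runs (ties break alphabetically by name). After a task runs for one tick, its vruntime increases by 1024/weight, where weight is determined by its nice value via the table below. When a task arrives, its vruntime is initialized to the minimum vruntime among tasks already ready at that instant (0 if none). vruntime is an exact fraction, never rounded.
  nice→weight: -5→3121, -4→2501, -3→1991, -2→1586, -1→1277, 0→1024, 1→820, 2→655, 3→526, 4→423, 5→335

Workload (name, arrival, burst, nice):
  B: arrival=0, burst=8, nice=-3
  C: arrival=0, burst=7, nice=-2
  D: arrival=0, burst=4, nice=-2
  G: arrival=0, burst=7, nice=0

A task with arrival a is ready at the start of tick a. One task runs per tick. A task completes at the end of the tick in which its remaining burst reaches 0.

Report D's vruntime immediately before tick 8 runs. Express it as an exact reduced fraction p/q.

vruntime(D, start of tick 8) = 1024/793

t=0: vr[B=0 C=0 D=0 G=0] → run B
t=1: vr[B=1024/1991 C=0 D=0 G=0] → run C
t=2: vr[B=1024/1991 C=512/793 D=0 G=0] → run D
t=3: vr[B=1024/1991 C=512/793 D=512/793 G=0] → run G
t=4: vr[B=1024/1991 C=512/793 D=512/793 G=1] → run B
t=5: vr[B=2048/1991 C=512/793 D=512/793 G=1] → run C
t=6: vr[B=2048/1991 C=1024/793 D=512/793 G=1] → run D
t=7: vr[B=2048/1991 C=1024/793 D=1024/793 G=1] → run G
t=8: vr[B=2048/1991 C=1024/793 D=1024/793 G=2] → run B
t=9: vr[B=3072/1991 C=1024/793 D=1024/793 G=2] → run C
t=10: vr[B=3072/1991 C=1536/793 D=1024/793 G=2] → run D
t=11: vr[B=3072/1991 C=1536/793 D=1536/793 G=2] → run B
t=12: vr[B=4096/1991 C=1536/793 D=1536/793 G=2] → run C
t=13: vr[B=4096/1991 C=2048/793 D=1536/793 G=2] → run D
t=14: vr[B=4096/1991 C=2048/793 G=2] → run G
t=15: vr[B=4096/1991 C=2048/793 G=3] → run B
t=16: vr[B=5120/1991 C=2048/793 G=3] → run B
t=17: vr[B=6144/1991 C=2048/793 G=3] → run C
t=18: vr[B=6144/1991 C=2560/793 G=3] → run G
t=19: vr[B=6144/1991 C=2560/793 G=4] → run B
t=20: vr[B=7168/1991 C=2560/793 G=4] → run C
t=21: vr[B=7168/1991 C=3072/793 G=4] → run B
t=22: vr[C=3072/793 G=4] → run C
t=23: vr[G=4] → run G
t=24: vr[G=5] → run G
t=25: vr[G=6] → run G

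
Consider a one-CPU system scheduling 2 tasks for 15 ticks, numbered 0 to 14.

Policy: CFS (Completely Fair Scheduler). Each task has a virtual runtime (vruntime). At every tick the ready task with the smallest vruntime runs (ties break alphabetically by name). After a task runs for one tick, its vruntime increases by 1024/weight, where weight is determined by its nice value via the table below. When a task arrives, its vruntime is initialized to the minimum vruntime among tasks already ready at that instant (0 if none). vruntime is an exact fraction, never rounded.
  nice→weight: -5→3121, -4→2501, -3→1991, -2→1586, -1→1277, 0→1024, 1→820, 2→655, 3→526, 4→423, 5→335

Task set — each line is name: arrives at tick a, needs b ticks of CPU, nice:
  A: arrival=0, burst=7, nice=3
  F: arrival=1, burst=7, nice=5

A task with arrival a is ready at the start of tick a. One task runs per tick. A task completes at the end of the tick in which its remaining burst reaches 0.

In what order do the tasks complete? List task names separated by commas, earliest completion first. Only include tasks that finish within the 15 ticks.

completion order = A, F

t=0: vr[A=0] → run A
t=1: vr[A=512/263 F=512/263] → run A
t=2: vr[A=1024/263 F=512/263] → run F
t=3: vr[A=1024/263 F=440832/88105] → run A
t=4: vr[A=1536/263 F=440832/88105] → run F
t=5: vr[A=1536/263 F=710144/88105] → run A
t=6: vr[A=2048/263 F=710144/88105] → run A
t=7: vr[A=2560/263 F=710144/88105] → run F
t=8: vr[A=2560/263 F=979456/88105] → run A
t=9: vr[A=3072/263 F=979456/88105] → run F
t=10: vr[A=3072/263 F=1248768/88105] → run A
t=11: vr[F=1248768/88105] → run F
t=12: vr[F=303616/17621] → run F
t=13: vr[F=1787392/88105] → run F
t=14: (idle)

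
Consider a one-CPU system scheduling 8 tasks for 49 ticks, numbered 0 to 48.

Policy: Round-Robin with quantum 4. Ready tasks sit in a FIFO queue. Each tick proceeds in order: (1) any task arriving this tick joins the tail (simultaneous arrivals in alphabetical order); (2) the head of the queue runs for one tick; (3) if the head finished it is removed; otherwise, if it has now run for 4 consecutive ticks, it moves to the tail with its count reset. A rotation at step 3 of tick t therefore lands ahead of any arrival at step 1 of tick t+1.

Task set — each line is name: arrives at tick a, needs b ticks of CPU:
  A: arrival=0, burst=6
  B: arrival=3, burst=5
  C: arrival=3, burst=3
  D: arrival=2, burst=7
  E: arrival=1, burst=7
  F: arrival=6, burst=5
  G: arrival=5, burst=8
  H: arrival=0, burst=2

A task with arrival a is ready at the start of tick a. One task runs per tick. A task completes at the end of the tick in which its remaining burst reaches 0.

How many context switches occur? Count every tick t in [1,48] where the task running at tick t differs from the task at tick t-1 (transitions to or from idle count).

t=0: queue=[A,H] q_used=0 → run A
t=1: queue=[A,H,E] q_used=1 → run A
t=2: queue=[A,H,E,D] q_used=2 → run A
t=3: queue=[A,H,E,D,B,C] q_used=3 → run A
t=4: queue=[H,E,D,B,C,A] q_used=0 → run H
t=5: queue=[H,E,D,B,C,A,G] q_used=1 → run H
t=6: queue=[E,D,B,C,A,G,F] q_used=0 → run E
t=7: queue=[E,D,B,C,A,G,F] q_used=1 → run E
t=8: queue=[E,D,B,C,A,G,F] q_used=2 → run E
t=9: queue=[E,D,B,C,A,G,F] q_used=3 → run E
t=10: queue=[D,B,C,A,G,F,E] q_used=0 → run D
t=11: queue=[D,B,C,A,G,F,E] q_used=1 → run D
t=12: queue=[D,B,C,A,G,F,E] q_used=2 → run D
t=13: queue=[D,B,C,A,G,F,E] q_used=3 → run D
t=14: queue=[B,C,A,G,F,E,D] q_used=0 → run B
t=15: queue=[B,C,A,G,F,E,D] q_used=1 → run B
t=16: queue=[B,C,A,G,F,E,D] q_used=2 → run B
t=17: queue=[B,C,A,G,F,E,D] q_used=3 → run B
t=18: queue=[C,A,G,F,E,D,B] q_used=0 → run C
t=19: queue=[C,A,G,F,E,D,B] q_used=1 → run C
t=20: queue=[C,A,G,F,E,D,B] q_used=2 → run C
t=21: queue=[A,G,F,E,D,B] q_used=0 → run A
t=22: queue=[A,G,F,E,D,B] q_used=1 → run A
t=23: queue=[G,F,E,D,B] q_used=0 → run G
t=24: queue=[G,F,E,D,B] q_used=1 → run G
t=25: queue=[G,F,E,D,B] q_used=2 → run G
t=26: queue=[G,F,E,D,B] q_used=3 → run G
t=27: queue=[F,E,D,B,G] q_used=0 → run F
t=28: queue=[F,E,D,B,G] q_used=1 → run F
t=29: queue=[F,E,D,B,G] q_used=2 → run F
t=30: queue=[F,E,D,B,G] q_used=3 → run F
t=31: queue=[E,D,B,G,F] q_used=0 → run E
t=32: queue=[E,D,B,G,F] q_used=1 → run E
t=33: queue=[E,D,B,G,F] q_used=2 → run E
t=34: queue=[D,B,G,F] q_used=0 → run D
t=35: queue=[D,B,G,F] q_used=1 → run D
t=36: queue=[D,B,G,F] q_used=2 → run D
t=37: queue=[B,G,F] q_used=0 → run B
t=38: queue=[G,F] q_used=0 → run G
t=39: queue=[G,F] q_used=1 → run G
t=40: queue=[G,F] q_used=2 → run G
t=41: queue=[G,F] q_used=3 → run G
t=42: queue=[F] q_used=0 → run F
t=43: (idle)
t=44: (idle)
t=45: (idle)
t=46: (idle)
t=47: (idle)
t=48: (idle)

context switches = 14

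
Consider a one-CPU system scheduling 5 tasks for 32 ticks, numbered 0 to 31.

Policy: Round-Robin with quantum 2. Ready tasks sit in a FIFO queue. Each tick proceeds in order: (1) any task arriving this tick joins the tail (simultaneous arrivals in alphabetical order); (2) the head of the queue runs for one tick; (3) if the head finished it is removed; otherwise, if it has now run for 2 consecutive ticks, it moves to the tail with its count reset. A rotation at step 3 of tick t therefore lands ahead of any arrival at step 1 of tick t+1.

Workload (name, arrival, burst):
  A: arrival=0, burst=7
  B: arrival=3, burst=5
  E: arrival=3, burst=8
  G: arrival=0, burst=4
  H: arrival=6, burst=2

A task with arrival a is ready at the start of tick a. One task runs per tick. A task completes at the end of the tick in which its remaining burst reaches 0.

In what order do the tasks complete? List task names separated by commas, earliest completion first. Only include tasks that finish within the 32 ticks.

t=0: queue=[A,G] q_used=0 → run A
t=1: queue=[A,G] q_used=1 → run A
t=2: queue=[G,A] q_used=0 → run G
t=3: queue=[G,A,B,E] q_used=1 → run G
t=4: queue=[A,B,E,G] q_used=0 → run A
t=5: queue=[A,B,E,G] q_used=1 → run A
t=6: queue=[B,E,G,A,H] q_used=0 → run B
t=7: queue=[B,E,G,A,H] q_used=1 → run B
t=8: queue=[E,G,A,H,B] q_used=0 → run E
t=9: queue=[E,G,A,H,B] q_used=1 → run E
t=10: queue=[G,A,H,B,E] q_used=0 → run G
t=11: queue=[G,A,H,B,E] q_used=1 → run G
t=12: queue=[A,H,B,E] q_used=0 → run A
t=13: queue=[A,H,B,E] q_used=1 → run A
t=14: queue=[H,B,E,A] q_used=0 → run H
t=15: queue=[H,B,E,A] q_used=1 → run H
t=16: queue=[B,E,A] q_used=0 → run B
t=17: queue=[B,E,A] q_used=1 → run B
t=18: queue=[E,A,B] q_used=0 → run E
t=19: queue=[E,A,B] q_used=1 → run E
t=20: queue=[A,B,E] q_used=0 → run A
t=21: queue=[B,E] q_used=0 → run B
t=22: queue=[E] q_used=0 → run E
t=23: queue=[E] q_used=1 → run E
t=24: queue=[E] q_used=0 → run E
t=25: queue=[E] q_used=1 → run E
t=26: (idle)
t=27: (idle)
t=28: (idle)
t=29: (idle)
t=30: (idle)
t=31: (idle)

completion order = G, H, A, B, E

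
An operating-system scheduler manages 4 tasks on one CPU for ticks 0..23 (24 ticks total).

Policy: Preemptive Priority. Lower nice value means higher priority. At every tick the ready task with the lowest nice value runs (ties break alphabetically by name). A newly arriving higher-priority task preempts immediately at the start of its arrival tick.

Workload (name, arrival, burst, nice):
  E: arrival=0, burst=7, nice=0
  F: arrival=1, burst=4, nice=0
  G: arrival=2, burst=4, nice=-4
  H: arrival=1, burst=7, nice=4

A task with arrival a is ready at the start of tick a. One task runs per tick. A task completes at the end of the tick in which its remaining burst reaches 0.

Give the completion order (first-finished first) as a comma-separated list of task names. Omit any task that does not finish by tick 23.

t=0: ready={E} → run E
t=1: ready={E,F,H} → run E
t=2: ready={E,F,G,H} → run G
t=3: ready={E,F,G,H} → run G
t=4: ready={E,F,G,H} → run G
t=5: ready={E,F,G,H} → run G
t=6: ready={E,F,H} → run E
t=7: ready={E,F,H} → run E
t=8: ready={E,F,H} → run E
t=9: ready={E,F,H} → run E
t=10: ready={E,F,H} → run E
t=11: ready={F,H} → run F
t=12: ready={F,H} → run F
t=13: ready={F,H} → run F
t=14: ready={F,H} → run F
t=15: ready={H} → run H
t=16: ready={H} → run H
t=17: ready={H} → run H
t=18: ready={H} → run H
t=19: ready={H} → run H
t=20: ready={H} → run H
t=21: ready={H} → run H
t=22: (idle)
t=23: (idle)

completion order = G, E, F, H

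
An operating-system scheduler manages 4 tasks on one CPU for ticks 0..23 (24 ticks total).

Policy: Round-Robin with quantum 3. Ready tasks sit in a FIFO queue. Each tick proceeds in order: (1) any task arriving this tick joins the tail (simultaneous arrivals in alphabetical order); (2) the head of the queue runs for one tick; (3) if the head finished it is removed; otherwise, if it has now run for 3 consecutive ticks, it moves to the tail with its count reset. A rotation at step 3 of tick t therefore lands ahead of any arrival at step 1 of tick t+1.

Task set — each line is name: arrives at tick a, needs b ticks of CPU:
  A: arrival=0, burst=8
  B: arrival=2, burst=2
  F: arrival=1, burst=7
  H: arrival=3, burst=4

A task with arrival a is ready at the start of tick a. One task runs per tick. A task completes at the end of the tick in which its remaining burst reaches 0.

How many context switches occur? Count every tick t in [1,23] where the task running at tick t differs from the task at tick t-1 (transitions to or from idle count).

t=0: queue=[A] q_used=0 → run A
t=1: queue=[A,F] q_used=1 → run A
t=2: queue=[A,F,B] q_used=2 → run A
t=3: queue=[F,B,A,H] q_used=0 → run F
t=4: queue=[F,B,A,H] q_used=1 → run F
t=5: queue=[F,B,A,H] q_used=2 → run F
t=6: queue=[B,A,H,F] q_used=0 → run B
t=7: queue=[B,A,H,F] q_used=1 → run B
t=8: queue=[A,H,F] q_used=0 → run A
t=9: queue=[A,H,F] q_used=1 → run A
t=10: queue=[A,H,F] q_used=2 → run A
t=11: queue=[H,F,A] q_used=0 → run H
t=12: queue=[H,F,A] q_used=1 → run H
t=13: queue=[H,F,A] q_used=2 → run H
t=14: queue=[F,A,H] q_used=0 → run F
t=15: queue=[F,A,H] q_used=1 → run F
t=16: queue=[F,A,H] q_used=2 → run F
t=17: queue=[A,H,F] q_used=0 → run A
t=18: queue=[A,H,F] q_used=1 → run A
t=19: queue=[H,F] q_used=0 → run H
t=20: queue=[F] q_used=0 → run F
t=21: (idle)
t=22: (idle)
t=23: (idle)

context switches = 9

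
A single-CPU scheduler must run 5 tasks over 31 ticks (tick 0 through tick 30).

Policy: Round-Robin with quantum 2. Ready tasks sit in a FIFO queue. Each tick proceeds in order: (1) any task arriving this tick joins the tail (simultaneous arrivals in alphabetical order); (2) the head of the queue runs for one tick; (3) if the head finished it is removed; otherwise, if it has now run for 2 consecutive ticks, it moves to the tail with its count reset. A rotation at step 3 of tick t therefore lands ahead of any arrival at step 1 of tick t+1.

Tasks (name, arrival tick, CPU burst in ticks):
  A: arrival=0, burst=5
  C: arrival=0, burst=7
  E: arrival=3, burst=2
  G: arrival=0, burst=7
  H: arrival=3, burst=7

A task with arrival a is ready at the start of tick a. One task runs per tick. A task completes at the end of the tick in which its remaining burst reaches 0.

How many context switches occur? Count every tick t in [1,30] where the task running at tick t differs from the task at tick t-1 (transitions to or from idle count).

t=0: queue=[A,C,G] q_used=0 → run A
t=1: queue=[A,C,G] q_used=1 → run A
t=2: queue=[C,G,A] q_used=0 → run C
t=3: queue=[C,G,A,E,H] q_used=1 → run C
t=4: queue=[G,A,E,H,C] q_used=0 → run G
t=5: queue=[G,A,E,H,C] q_used=1 → run G
t=6: queue=[A,E,H,C,G] q_used=0 → run A
t=7: queue=[A,E,H,C,G] q_used=1 → run A
t=8: queue=[E,H,C,G,A] q_used=0 → run E
t=9: queue=[E,H,C,G,A] q_used=1 → run E
t=10: queue=[H,C,G,A] q_used=0 → run H
t=11: queue=[H,C,G,A] q_used=1 → run H
t=12: queue=[C,G,A,H] q_used=0 → run C
t=13: queue=[C,G,A,H] q_used=1 → run C
t=14: queue=[G,A,H,C] q_used=0 → run G
t=15: queue=[G,A,H,C] q_used=1 → run G
t=16: queue=[A,H,C,G] q_used=0 → run A
t=17: queue=[H,C,G] q_used=0 → run H
t=18: queue=[H,C,G] q_used=1 → run H
t=19: queue=[C,G,H] q_used=0 → run C
t=20: queue=[C,G,H] q_used=1 → run C
t=21: queue=[G,H,C] q_used=0 → run G
t=22: queue=[G,H,C] q_used=1 → run G
t=23: queue=[H,C,G] q_used=0 → run H
t=24: queue=[H,C,G] q_used=1 → run H
t=25: queue=[C,G,H] q_used=0 → run C
t=26: queue=[G,H] q_used=0 → run G
t=27: queue=[H] q_used=0 → run H
t=28: (idle)
t=29: (idle)
t=30: (idle)

context switches = 16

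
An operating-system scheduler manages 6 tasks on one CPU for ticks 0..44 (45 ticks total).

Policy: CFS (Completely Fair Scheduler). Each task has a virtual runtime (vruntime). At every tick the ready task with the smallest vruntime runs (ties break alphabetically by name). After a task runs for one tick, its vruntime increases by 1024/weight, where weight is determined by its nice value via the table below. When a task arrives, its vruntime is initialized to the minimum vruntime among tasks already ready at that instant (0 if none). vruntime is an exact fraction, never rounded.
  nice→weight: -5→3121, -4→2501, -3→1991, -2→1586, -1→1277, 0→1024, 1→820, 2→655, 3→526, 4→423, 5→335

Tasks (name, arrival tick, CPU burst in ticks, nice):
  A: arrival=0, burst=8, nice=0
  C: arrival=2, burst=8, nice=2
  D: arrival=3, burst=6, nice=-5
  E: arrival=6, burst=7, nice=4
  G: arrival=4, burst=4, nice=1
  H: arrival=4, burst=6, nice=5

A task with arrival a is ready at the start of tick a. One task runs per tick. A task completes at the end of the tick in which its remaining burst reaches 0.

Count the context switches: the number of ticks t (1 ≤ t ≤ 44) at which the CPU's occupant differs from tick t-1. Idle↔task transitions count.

t=0: vr[A=0] → run A
t=1: vr[A=1] → run A
t=2: vr[A=2 C=2] → run A
t=3: vr[A=3 C=2 D=2] → run C
t=4: vr[A=3 C=2334/655 D=2 G=2 H=2] → run D
t=5: vr[A=3 C=2334/655 D=7266/3121 G=2 H=2] → run G
t=6: vr[A=3 C=2334/655 D=7266/3121 E=2 G=666/205 H=2] → run E
t=7: vr[A=3 C=2334/655 D=7266/3121 E=1870/423 G=666/205 H=2] → run H
t=8: vr[A=3 C=2334/655 D=7266/3121 E=1870/423 G=666/205 H=1694/335] → run D
t=9: vr[A=3 C=2334/655 D=8290/3121 E=1870/423 G=666/205 H=1694/335] → run D
t=10: vr[A=3 C=2334/655 D=9314/3121 E=1870/423 G=666/205 H=1694/335] → run D
t=11: vr[A=3 C=2334/655 D=10338/3121 E=1870/423 G=666/205 H=1694/335] → run A
t=12: vr[A=4 C=2334/655 D=10338/3121 E=1870/423 G=666/205 H=1694/335] → run G
t=13: vr[A=4 C=2334/655 D=10338/3121 E=1870/423 G=922/205 H=1694/335] → run D
t=14: vr[A=4 C=2334/655 D=11362/3121 E=1870/423 G=922/205 H=1694/335] → run C
t=15: vr[A=4 C=3358/655 D=11362/3121 E=1870/423 G=922/205 H=1694/335] → run D
t=16: vr[A=4 C=3358/655 E=1870/423 G=922/205 H=1694/335] → run A
t=17: vr[A=5 C=3358/655 E=1870/423 G=922/205 H=1694/335] → run E
t=18: vr[A=5 C=3358/655 E=2894/423 G=922/205 H=1694/335] → run G
t=19: vr[A=5 C=3358/655 E=2894/423 G=1178/205 H=1694/335] → run A
t=20: vr[A=6 C=3358/655 E=2894/423 G=1178/205 H=1694/335] → run H
t=21: vr[A=6 C=3358/655 E=2894/423 G=1178/205 H=2718/335] → run C
t=22: vr[A=6 C=4382/655 E=2894/423 G=1178/205 H=2718/335] → run G
t=23: vr[A=6 C=4382/655 E=2894/423 H=2718/335] → run A
t=24: vr[A=7 C=4382/655 E=2894/423 H=2718/335] → run C
t=25: vr[A=7 C=5406/655 E=2894/423 H=2718/335] → run E
t=26: vr[A=7 C=5406/655 E=1306/141 H=2718/335] → run A
t=27: vr[C=5406/655 E=1306/141 H=2718/335] → run H
t=28: vr[C=5406/655 E=1306/141 H=3742/335] → run C
t=29: vr[C=1286/131 E=1306/141 H=3742/335] → run E
t=30: vr[C=1286/131 E=4942/423 H=3742/335] → run C
t=31: vr[C=7454/655 E=4942/423 H=3742/335] → run H
t=32: vr[C=7454/655 E=4942/423 H=4766/335] → run C
t=33: vr[C=8478/655 E=4942/423 H=4766/335] → run E
t=34: vr[C=8478/655 E=5966/423 H=4766/335] → run C
t=35: vr[E=5966/423 H=4766/335] → run E
t=36: vr[E=2330/141 H=4766/335] → run H
t=37: vr[E=2330/141 H=1158/67] → run E
t=38: vr[H=1158/67] → run H
t=39: (idle)
t=40: (idle)
t=41: (idle)
t=42: (idle)
t=43: (idle)
t=44: (idle)

context switches = 35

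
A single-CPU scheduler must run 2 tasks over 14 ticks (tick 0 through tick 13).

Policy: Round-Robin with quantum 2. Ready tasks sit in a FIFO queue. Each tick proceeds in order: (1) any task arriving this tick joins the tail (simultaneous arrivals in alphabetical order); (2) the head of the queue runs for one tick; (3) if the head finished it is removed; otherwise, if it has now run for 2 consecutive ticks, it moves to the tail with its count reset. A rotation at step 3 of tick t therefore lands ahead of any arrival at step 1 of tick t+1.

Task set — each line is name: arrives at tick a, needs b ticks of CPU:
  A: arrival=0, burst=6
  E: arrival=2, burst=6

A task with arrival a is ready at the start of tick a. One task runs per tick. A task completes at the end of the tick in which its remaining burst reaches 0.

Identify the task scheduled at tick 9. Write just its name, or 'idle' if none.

running at tick 9 = E

t=0: queue=[A] q_used=0 → run A
t=1: queue=[A] q_used=1 → run A
t=2: queue=[A,E] q_used=0 → run A
t=3: queue=[A,E] q_used=1 → run A
t=4: queue=[E,A] q_used=0 → run E
t=5: queue=[E,A] q_used=1 → run E
t=6: queue=[A,E] q_used=0 → run A
t=7: queue=[A,E] q_used=1 → run A
t=8: queue=[E] q_used=0 → run E
t=9: queue=[E] q_used=1 → run E
t=10: queue=[E] q_used=0 → run E
t=11: queue=[E] q_used=1 → run E
t=12: (idle)
t=13: (idle)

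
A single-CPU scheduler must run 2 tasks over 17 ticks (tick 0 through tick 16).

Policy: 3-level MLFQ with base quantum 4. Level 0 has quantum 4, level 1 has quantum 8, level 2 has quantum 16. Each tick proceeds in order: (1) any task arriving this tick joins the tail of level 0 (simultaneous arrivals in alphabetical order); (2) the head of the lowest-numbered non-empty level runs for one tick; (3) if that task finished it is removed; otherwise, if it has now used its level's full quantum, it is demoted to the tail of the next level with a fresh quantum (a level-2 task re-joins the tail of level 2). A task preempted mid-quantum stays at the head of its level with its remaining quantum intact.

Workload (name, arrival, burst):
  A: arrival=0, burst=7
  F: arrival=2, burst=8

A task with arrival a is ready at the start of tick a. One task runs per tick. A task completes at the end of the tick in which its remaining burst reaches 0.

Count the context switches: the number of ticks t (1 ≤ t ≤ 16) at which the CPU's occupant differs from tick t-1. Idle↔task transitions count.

context switches = 4

t=0: L0/L1/L2 = A/-/- → run A
t=1: L0/L1/L2 = A/-/- → run A
t=2: L0/L1/L2 = AF/-/- → run A
t=3: L0/L1/L2 = AF/-/- → run A
t=4: L0/L1/L2 = F/A/- → run F
t=5: L0/L1/L2 = F/A/- → run F
t=6: L0/L1/L2 = F/A/- → run F
t=7: L0/L1/L2 = F/A/- → run F
t=8: L0/L1/L2 = -/AF/- → run A
t=9: L0/L1/L2 = -/AF/- → run A
t=10: L0/L1/L2 = -/AF/- → run A
t=11: L0/L1/L2 = -/F/- → run F
t=12: L0/L1/L2 = -/F/- → run F
t=13: L0/L1/L2 = -/F/- → run F
t=14: L0/L1/L2 = -/F/- → run F
t=15: (idle)
t=16: (idle)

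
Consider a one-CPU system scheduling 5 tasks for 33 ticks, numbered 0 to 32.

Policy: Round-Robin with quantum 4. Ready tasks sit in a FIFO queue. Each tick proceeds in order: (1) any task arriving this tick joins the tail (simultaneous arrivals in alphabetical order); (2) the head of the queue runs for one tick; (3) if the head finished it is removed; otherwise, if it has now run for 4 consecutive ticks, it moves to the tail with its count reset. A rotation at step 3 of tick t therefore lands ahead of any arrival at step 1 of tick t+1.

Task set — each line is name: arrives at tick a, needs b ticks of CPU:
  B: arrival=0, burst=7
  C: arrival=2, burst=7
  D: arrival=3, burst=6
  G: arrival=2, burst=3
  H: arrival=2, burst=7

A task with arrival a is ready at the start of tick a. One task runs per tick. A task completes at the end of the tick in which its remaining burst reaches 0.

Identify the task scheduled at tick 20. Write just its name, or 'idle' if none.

running at tick 20 = B

t=0: queue=[B] q_used=0 → run B
t=1: queue=[B] q_used=1 → run B
t=2: queue=[B,C,G,H] q_used=2 → run B
t=3: queue=[B,C,G,H,D] q_used=3 → run B
t=4: queue=[C,G,H,D,B] q_used=0 → run C
t=5: queue=[C,G,H,D,B] q_used=1 → run C
t=6: queue=[C,G,H,D,B] q_used=2 → run C
t=7: queue=[C,G,H,D,B] q_used=3 → run C
t=8: queue=[G,H,D,B,C] q_used=0 → run G
t=9: queue=[G,H,D,B,C] q_used=1 → run G
t=10: queue=[G,H,D,B,C] q_used=2 → run G
t=11: queue=[H,D,B,C] q_used=0 → run H
t=12: queue=[H,D,B,C] q_used=1 → run H
t=13: queue=[H,D,B,C] q_used=2 → run H
t=14: queue=[H,D,B,C] q_used=3 → run H
t=15: queue=[D,B,C,H] q_used=0 → run D
t=16: queue=[D,B,C,H] q_used=1 → run D
t=17: queue=[D,B,C,H] q_used=2 → run D
t=18: queue=[D,B,C,H] q_used=3 → run D
t=19: queue=[B,C,H,D] q_used=0 → run B
t=20: queue=[B,C,H,D] q_used=1 → run B
t=21: queue=[B,C,H,D] q_used=2 → run B
t=22: queue=[C,H,D] q_used=0 → run C
t=23: queue=[C,H,D] q_used=1 → run C
t=24: queue=[C,H,D] q_used=2 → run C
t=25: queue=[H,D] q_used=0 → run H
t=26: queue=[H,D] q_used=1 → run H
t=27: queue=[H,D] q_used=2 → run H
t=28: queue=[D] q_used=0 → run D
t=29: queue=[D] q_used=1 → run D
t=30: (idle)
t=31: (idle)
t=32: (idle)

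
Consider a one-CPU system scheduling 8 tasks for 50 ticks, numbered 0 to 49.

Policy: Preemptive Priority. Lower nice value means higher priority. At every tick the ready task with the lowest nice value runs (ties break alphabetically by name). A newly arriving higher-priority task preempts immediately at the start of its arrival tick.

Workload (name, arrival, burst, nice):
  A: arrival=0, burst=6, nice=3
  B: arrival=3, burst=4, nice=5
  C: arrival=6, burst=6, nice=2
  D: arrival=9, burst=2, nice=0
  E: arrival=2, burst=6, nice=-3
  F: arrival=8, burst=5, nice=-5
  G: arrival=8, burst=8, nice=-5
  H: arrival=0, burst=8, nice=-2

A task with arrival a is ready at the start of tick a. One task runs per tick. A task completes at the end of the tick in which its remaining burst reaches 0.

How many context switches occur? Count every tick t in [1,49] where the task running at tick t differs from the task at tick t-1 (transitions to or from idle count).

t=0: ready={A,H} → run H
t=1: ready={A,H} → run H
t=2: ready={A,E,H} → run E
t=3: ready={A,B,E,H} → run E
t=4: ready={A,B,E,H} → run E
t=5: ready={A,B,E,H} → run E
t=6: ready={A,B,C,E,H} → run E
t=7: ready={A,B,C,E,H} → run E
t=8: ready={A,B,C,F,G,H} → run F
t=9: ready={A,B,C,D,F,G,H} → run F
t=10: ready={A,B,C,D,F,G,H} → run F
t=11: ready={A,B,C,D,F,G,H} → run F
t=12: ready={A,B,C,D,F,G,H} → run F
t=13: ready={A,B,C,D,G,H} → run G
t=14: ready={A,B,C,D,G,H} → run G
t=15: ready={A,B,C,D,G,H} → run G
t=16: ready={A,B,C,D,G,H} → run G
t=17: ready={A,B,C,D,G,H} → run G
t=18: ready={A,B,C,D,G,H} → run G
t=19: ready={A,B,C,D,G,H} → run G
t=20: ready={A,B,C,D,G,H} → run G
t=21: ready={A,B,C,D,H} → run H
t=22: ready={A,B,C,D,H} → run H
t=23: ready={A,B,C,D,H} → run H
t=24: ready={A,B,C,D,H} → run H
t=25: ready={A,B,C,D,H} → run H
t=26: ready={A,B,C,D,H} → run H
t=27: ready={A,B,C,D} → run D
t=28: ready={A,B,C,D} → run D
t=29: ready={A,B,C} → run C
t=30: ready={A,B,C} → run C
t=31: ready={A,B,C} → run C
t=32: ready={A,B,C} → run C
t=33: ready={A,B,C} → run C
t=34: ready={A,B,C} → run C
t=35: ready={A,B} → run A
t=36: ready={A,B} → run A
t=37: ready={A,B} → run A
t=38: ready={A,B} → run A
t=39: ready={A,B} → run A
t=40: ready={A,B} → run A
t=41: ready={B} → run B
t=42: ready={B} → run B
t=43: ready={B} → run B
t=44: ready={B} → run B
t=45: (idle)
t=46: (idle)
t=47: (idle)
t=48: (idle)
t=49: (idle)

context switches = 9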